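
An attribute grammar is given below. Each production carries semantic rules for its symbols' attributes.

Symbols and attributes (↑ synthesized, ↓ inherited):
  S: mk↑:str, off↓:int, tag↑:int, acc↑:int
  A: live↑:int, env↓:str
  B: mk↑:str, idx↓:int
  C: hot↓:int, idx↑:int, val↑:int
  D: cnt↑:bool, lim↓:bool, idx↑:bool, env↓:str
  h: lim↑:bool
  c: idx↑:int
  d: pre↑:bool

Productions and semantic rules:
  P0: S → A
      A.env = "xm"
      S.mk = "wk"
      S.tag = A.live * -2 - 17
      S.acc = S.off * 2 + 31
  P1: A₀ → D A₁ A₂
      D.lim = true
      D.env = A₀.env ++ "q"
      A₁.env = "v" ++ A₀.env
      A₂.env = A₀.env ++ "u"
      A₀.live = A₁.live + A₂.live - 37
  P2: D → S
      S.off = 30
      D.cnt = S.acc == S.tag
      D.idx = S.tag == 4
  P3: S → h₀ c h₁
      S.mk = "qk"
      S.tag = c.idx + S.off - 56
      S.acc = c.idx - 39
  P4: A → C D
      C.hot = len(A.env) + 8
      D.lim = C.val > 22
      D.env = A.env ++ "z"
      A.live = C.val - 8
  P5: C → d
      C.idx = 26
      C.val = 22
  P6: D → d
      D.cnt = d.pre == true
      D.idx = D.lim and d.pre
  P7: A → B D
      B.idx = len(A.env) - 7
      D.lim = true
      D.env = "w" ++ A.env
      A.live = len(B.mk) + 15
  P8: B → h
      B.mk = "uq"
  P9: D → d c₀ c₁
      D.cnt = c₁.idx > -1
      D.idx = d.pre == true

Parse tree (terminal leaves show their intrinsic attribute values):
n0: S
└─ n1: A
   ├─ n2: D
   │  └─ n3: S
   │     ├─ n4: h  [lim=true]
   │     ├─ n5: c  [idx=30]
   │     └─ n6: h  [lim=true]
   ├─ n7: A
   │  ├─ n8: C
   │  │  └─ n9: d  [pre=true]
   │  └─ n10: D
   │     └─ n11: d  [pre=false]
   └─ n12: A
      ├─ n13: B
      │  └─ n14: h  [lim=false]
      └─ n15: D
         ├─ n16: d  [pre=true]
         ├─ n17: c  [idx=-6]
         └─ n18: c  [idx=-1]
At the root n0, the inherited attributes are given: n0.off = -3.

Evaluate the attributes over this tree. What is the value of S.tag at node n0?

-5

1. n0.off = -3  [given at root]
2. n1.env = "xm"  ["xm"]
3. n2.lim = true  [true]
4. n2.env = "xmq"  [A₀.env ++ "q"]
5. n3.off = 30  [30]
6. n4.lim = true  [terminal]
7. n5.idx = 30  [terminal]
8. n6.lim = true  [terminal]
9. n3.mk = "qk"  ["qk"]
10. n3.tag = 4  [c.idx + S.off - 56]
11. n3.acc = -9  [c.idx - 39]
12. n2.cnt = false  [S.acc == S.tag]
13. n2.idx = true  [S.tag == 4]
14. n7.env = "vxm"  ["v" ++ A₀.env]
15. n8.hot = 11  [len(A.env) + 8]
16. n9.pre = true  [terminal]
17. n8.idx = 26  [26]
18. n8.val = 22  [22]
19. n10.lim = false  [C.val > 22]
20. n10.env = "vxmz"  [A.env ++ "z"]
21. n11.pre = false  [terminal]
22. n10.cnt = false  [d.pre == true]
23. n10.idx = false  [D.lim and d.pre]
24. n7.live = 14  [C.val - 8]
25. n12.env = "xmu"  [A₀.env ++ "u"]
26. n13.idx = -4  [len(A.env) - 7]
27. n14.lim = false  [terminal]
28. n13.mk = "uq"  ["uq"]
29. n15.lim = true  [true]
30. n15.env = "wxmu"  ["w" ++ A.env]
31. n16.pre = true  [terminal]
32. n17.idx = -6  [terminal]
33. n18.idx = -1  [terminal]
34. n15.cnt = false  [c₁.idx > -1]
35. n15.idx = true  [d.pre == true]
36. n12.live = 17  [len(B.mk) + 15]
37. n1.live = -6  [A₁.live + A₂.live - 37]
38. n0.mk = "wk"  ["wk"]
39. n0.tag = -5  [A.live * -2 - 17]
40. n0.acc = 25  [S.off * 2 + 31]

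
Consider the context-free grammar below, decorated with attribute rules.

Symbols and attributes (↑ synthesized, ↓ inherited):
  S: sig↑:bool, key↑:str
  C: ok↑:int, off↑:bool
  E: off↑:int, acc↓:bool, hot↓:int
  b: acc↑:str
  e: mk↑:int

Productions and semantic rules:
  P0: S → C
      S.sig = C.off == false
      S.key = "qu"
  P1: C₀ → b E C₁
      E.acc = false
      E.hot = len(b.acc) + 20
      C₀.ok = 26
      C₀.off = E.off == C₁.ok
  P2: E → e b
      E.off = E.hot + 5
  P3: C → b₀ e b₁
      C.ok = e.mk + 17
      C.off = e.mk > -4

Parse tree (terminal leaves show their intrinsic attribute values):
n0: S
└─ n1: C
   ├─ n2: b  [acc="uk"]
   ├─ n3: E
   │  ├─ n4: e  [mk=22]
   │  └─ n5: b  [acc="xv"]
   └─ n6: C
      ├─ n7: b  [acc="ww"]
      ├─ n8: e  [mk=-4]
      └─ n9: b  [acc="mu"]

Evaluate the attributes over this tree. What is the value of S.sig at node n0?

1. n2.acc = "uk"  [terminal]
2. n3.acc = false  [false]
3. n3.hot = 22  [len(b.acc) + 20]
4. n4.mk = 22  [terminal]
5. n5.acc = "xv"  [terminal]
6. n3.off = 27  [E.hot + 5]
7. n7.acc = "ww"  [terminal]
8. n8.mk = -4  [terminal]
9. n9.acc = "mu"  [terminal]
10. n6.ok = 13  [e.mk + 17]
11. n6.off = false  [e.mk > -4]
12. n1.ok = 26  [26]
13. n1.off = false  [E.off == C₁.ok]
14. n0.sig = true  [C.off == false]
15. n0.key = "qu"  ["qu"]

true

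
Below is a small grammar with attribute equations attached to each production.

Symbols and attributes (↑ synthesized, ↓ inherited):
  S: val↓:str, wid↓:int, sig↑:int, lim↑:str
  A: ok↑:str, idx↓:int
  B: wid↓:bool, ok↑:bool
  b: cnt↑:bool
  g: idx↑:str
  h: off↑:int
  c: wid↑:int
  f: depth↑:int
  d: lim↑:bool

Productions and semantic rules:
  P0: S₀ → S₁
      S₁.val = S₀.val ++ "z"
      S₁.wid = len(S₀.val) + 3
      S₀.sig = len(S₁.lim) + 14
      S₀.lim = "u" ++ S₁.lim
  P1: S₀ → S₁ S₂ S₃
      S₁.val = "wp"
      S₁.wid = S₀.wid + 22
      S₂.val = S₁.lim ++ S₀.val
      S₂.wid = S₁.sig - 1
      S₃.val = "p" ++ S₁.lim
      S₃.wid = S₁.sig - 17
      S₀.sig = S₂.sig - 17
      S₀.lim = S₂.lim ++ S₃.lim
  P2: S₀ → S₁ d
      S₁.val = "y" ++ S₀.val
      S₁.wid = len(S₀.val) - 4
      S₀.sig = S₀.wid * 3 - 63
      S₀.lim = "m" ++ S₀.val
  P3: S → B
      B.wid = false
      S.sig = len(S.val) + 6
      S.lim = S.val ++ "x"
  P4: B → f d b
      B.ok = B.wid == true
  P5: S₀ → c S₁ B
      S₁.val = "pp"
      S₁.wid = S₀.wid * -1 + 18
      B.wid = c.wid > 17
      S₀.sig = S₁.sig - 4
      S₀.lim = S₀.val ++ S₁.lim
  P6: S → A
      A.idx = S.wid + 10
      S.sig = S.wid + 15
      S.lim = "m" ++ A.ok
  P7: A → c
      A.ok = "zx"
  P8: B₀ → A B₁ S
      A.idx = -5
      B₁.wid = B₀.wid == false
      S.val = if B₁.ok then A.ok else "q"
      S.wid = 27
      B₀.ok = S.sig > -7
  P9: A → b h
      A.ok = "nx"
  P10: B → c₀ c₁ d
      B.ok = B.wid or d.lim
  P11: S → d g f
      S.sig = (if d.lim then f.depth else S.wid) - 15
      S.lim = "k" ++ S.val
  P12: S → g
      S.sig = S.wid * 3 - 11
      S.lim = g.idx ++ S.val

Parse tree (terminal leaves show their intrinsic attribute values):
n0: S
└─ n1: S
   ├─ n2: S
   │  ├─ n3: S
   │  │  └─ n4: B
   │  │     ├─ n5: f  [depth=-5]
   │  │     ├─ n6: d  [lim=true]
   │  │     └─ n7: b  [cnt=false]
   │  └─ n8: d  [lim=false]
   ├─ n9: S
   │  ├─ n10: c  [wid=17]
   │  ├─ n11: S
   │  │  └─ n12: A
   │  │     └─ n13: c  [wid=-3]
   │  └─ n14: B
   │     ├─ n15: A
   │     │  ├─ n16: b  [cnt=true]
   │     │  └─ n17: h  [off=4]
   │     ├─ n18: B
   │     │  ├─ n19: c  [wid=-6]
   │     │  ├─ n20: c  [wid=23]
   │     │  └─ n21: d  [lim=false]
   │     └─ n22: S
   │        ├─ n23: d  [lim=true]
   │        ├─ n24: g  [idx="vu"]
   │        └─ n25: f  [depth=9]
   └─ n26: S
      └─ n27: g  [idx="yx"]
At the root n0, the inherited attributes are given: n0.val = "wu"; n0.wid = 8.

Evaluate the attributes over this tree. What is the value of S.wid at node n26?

1. n0.val = "wu"  [given at root]
2. n0.wid = 8  [given at root]
3. n1.val = "wuz"  [S₀.val ++ "z"]
4. n1.wid = 5  [len(S₀.val) + 3]
5. n2.val = "wp"  ["wp"]
6. n2.wid = 27  [S₀.wid + 22]
7. n3.val = "ywp"  ["y" ++ S₀.val]
8. n3.wid = -2  [len(S₀.val) - 4]
9. n4.wid = false  [false]
10. n5.depth = -5  [terminal]
11. n6.lim = true  [terminal]
12. n7.cnt = false  [terminal]
13. n4.ok = false  [B.wid == true]
14. n3.sig = 9  [len(S.val) + 6]
15. n3.lim = "ywpx"  [S.val ++ "x"]
16. n8.lim = false  [terminal]
17. n2.sig = 18  [S₀.wid * 3 - 63]
18. n2.lim = "mwp"  ["m" ++ S₀.val]
19. n9.val = "mwpwuz"  [S₁.lim ++ S₀.val]
20. n9.wid = 17  [S₁.sig - 1]
21. n10.wid = 17  [terminal]
22. n11.val = "pp"  ["pp"]
23. n11.wid = 1  [S₀.wid * -1 + 18]
24. n12.idx = 11  [S.wid + 10]
25. n13.wid = -3  [terminal]
26. n12.ok = "zx"  ["zx"]
27. n11.sig = 16  [S.wid + 15]
28. n11.lim = "mzx"  ["m" ++ A.ok]
29. n14.wid = false  [c.wid > 17]
30. n15.idx = -5  [-5]
31. n16.cnt = true  [terminal]
32. n17.off = 4  [terminal]
33. n15.ok = "nx"  ["nx"]
34. n18.wid = true  [B₀.wid == false]
35. n19.wid = -6  [terminal]
36. n20.wid = 23  [terminal]
37. n21.lim = false  [terminal]
38. n18.ok = true  [B.wid or d.lim]
39. n22.val = "nx"  [if B₁.ok then A.ok else "q"]
40. n22.wid = 27  [27]
41. n23.lim = true  [terminal]
42. n24.idx = "vu"  [terminal]
43. n25.depth = 9  [terminal]
44. n22.sig = -6  [(if d.lim then f.depth else S.wid) - 15]
45. n22.lim = "knx"  ["k" ++ S.val]
46. n14.ok = true  [S.sig > -7]
47. n9.sig = 12  [S₁.sig - 4]
48. n9.lim = "mwpwuzmzx"  [S₀.val ++ S₁.lim]
49. n26.val = "pmwp"  ["p" ++ S₁.lim]
50. n26.wid = 1  [S₁.sig - 17]
51. n27.idx = "yx"  [terminal]
52. n26.sig = -8  [S.wid * 3 - 11]
53. n26.lim = "yxpmwp"  [g.idx ++ S.val]
54. n1.sig = -5  [S₂.sig - 17]
55. n1.lim = "mwpwuzmzxyxpmwp"  [S₂.lim ++ S₃.lim]
56. n0.sig = 29  [len(S₁.lim) + 14]
57. n0.lim = "umwpwuzmzxyxpmwp"  ["u" ++ S₁.lim]

1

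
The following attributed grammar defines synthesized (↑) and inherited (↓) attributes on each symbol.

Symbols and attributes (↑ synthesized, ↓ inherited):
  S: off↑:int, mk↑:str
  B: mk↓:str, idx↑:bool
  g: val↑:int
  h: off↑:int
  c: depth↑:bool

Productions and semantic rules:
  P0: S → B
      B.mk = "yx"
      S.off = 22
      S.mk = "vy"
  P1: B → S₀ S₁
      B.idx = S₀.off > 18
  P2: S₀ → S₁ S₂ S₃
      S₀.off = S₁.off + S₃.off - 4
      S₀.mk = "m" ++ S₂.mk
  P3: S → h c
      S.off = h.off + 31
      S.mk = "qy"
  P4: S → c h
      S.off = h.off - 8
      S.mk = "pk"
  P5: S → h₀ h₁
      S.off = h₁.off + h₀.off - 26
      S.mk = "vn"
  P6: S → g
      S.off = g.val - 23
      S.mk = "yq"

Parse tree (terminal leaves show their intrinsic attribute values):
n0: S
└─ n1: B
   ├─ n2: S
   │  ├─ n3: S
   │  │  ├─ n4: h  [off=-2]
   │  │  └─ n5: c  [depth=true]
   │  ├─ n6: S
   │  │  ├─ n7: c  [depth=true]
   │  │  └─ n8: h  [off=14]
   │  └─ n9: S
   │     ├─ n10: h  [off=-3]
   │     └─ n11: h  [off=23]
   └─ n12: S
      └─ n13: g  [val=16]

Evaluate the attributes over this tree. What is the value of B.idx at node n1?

true

1. n1.mk = "yx"  ["yx"]
2. n4.off = -2  [terminal]
3. n5.depth = true  [terminal]
4. n3.off = 29  [h.off + 31]
5. n3.mk = "qy"  ["qy"]
6. n7.depth = true  [terminal]
7. n8.off = 14  [terminal]
8. n6.off = 6  [h.off - 8]
9. n6.mk = "pk"  ["pk"]
10. n10.off = -3  [terminal]
11. n11.off = 23  [terminal]
12. n9.off = -6  [h₁.off + h₀.off - 26]
13. n9.mk = "vn"  ["vn"]
14. n2.off = 19  [S₁.off + S₃.off - 4]
15. n2.mk = "mpk"  ["m" ++ S₂.mk]
16. n13.val = 16  [terminal]
17. n12.off = -7  [g.val - 23]
18. n12.mk = "yq"  ["yq"]
19. n1.idx = true  [S₀.off > 18]
20. n0.off = 22  [22]
21. n0.mk = "vy"  ["vy"]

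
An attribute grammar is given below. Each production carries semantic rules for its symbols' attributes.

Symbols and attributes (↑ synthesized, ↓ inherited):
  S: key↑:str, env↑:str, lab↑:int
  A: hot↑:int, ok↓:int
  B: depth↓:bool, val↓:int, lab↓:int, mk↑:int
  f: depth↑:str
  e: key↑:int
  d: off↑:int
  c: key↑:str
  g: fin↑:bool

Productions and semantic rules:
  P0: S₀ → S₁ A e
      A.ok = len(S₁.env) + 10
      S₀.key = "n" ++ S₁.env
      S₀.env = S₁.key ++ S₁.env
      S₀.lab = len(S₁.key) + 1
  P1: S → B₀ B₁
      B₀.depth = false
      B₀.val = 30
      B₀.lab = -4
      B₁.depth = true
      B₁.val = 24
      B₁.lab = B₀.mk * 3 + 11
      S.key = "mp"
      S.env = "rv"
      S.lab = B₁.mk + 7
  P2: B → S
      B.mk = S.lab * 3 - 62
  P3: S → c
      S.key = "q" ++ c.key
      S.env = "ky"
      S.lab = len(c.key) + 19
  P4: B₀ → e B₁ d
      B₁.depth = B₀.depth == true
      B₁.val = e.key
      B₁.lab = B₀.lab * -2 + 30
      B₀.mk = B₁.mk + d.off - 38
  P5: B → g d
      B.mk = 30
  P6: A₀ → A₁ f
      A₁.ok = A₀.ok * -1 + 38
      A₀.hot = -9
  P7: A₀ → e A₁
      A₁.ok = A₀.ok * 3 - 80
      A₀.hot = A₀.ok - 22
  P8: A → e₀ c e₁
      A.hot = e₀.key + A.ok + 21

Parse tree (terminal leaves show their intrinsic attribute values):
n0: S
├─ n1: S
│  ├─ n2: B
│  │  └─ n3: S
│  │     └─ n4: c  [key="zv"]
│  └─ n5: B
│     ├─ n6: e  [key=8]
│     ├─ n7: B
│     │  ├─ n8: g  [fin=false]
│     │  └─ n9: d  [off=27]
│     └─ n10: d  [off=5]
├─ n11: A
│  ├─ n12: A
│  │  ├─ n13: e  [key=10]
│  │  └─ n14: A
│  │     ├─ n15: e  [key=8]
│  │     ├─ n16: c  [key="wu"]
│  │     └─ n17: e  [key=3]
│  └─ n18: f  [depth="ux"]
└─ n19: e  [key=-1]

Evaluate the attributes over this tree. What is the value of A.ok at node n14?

1. n2.depth = false  [false]
2. n2.val = 30  [30]
3. n2.lab = -4  [-4]
4. n4.key = "zv"  [terminal]
5. n3.key = "qzv"  ["q" ++ c.key]
6. n3.env = "ky"  ["ky"]
7. n3.lab = 21  [len(c.key) + 19]
8. n2.mk = 1  [S.lab * 3 - 62]
9. n5.depth = true  [true]
10. n5.val = 24  [24]
11. n5.lab = 14  [B₀.mk * 3 + 11]
12. n6.key = 8  [terminal]
13. n7.depth = true  [B₀.depth == true]
14. n7.val = 8  [e.key]
15. n7.lab = 2  [B₀.lab * -2 + 30]
16. n8.fin = false  [terminal]
17. n9.off = 27  [terminal]
18. n7.mk = 30  [30]
19. n10.off = 5  [terminal]
20. n5.mk = -3  [B₁.mk + d.off - 38]
21. n1.key = "mp"  ["mp"]
22. n1.env = "rv"  ["rv"]
23. n1.lab = 4  [B₁.mk + 7]
24. n11.ok = 12  [len(S₁.env) + 10]
25. n12.ok = 26  [A₀.ok * -1 + 38]
26. n13.key = 10  [terminal]
27. n14.ok = -2  [A₀.ok * 3 - 80]
28. n15.key = 8  [terminal]
29. n16.key = "wu"  [terminal]
30. n17.key = 3  [terminal]
31. n14.hot = 27  [e₀.key + A.ok + 21]
32. n12.hot = 4  [A₀.ok - 22]
33. n18.depth = "ux"  [terminal]
34. n11.hot = -9  [-9]
35. n19.key = -1  [terminal]
36. n0.key = "nrv"  ["n" ++ S₁.env]
37. n0.env = "mprv"  [S₁.key ++ S₁.env]
38. n0.lab = 3  [len(S₁.key) + 1]

-2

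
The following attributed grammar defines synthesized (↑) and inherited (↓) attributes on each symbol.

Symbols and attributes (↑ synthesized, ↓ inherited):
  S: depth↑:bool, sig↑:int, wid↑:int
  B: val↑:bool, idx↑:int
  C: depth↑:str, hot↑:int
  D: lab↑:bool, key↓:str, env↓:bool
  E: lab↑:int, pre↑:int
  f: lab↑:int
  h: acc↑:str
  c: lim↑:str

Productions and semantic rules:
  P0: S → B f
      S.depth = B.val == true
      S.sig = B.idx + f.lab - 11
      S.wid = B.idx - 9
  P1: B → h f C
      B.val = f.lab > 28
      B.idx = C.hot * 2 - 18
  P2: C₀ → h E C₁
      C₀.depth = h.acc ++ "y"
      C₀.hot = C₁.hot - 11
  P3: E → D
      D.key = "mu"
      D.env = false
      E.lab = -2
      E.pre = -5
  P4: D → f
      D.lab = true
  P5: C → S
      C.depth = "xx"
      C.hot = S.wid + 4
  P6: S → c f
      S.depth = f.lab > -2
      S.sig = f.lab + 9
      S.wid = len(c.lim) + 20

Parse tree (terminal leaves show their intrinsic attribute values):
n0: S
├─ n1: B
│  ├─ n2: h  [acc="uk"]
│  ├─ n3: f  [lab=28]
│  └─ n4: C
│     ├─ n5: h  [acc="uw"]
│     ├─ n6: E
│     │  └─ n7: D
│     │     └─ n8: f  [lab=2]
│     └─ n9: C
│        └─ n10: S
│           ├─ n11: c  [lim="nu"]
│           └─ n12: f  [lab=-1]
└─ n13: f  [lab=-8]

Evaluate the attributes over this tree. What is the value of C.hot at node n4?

1. n2.acc = "uk"  [terminal]
2. n3.lab = 28  [terminal]
3. n5.acc = "uw"  [terminal]
4. n7.key = "mu"  ["mu"]
5. n7.env = false  [false]
6. n8.lab = 2  [terminal]
7. n7.lab = true  [true]
8. n6.lab = -2  [-2]
9. n6.pre = -5  [-5]
10. n11.lim = "nu"  [terminal]
11. n12.lab = -1  [terminal]
12. n10.depth = true  [f.lab > -2]
13. n10.sig = 8  [f.lab + 9]
14. n10.wid = 22  [len(c.lim) + 20]
15. n9.depth = "xx"  ["xx"]
16. n9.hot = 26  [S.wid + 4]
17. n4.depth = "uwy"  [h.acc ++ "y"]
18. n4.hot = 15  [C₁.hot - 11]
19. n1.val = false  [f.lab > 28]
20. n1.idx = 12  [C.hot * 2 - 18]
21. n13.lab = -8  [terminal]
22. n0.depth = false  [B.val == true]
23. n0.sig = -7  [B.idx + f.lab - 11]
24. n0.wid = 3  [B.idx - 9]

15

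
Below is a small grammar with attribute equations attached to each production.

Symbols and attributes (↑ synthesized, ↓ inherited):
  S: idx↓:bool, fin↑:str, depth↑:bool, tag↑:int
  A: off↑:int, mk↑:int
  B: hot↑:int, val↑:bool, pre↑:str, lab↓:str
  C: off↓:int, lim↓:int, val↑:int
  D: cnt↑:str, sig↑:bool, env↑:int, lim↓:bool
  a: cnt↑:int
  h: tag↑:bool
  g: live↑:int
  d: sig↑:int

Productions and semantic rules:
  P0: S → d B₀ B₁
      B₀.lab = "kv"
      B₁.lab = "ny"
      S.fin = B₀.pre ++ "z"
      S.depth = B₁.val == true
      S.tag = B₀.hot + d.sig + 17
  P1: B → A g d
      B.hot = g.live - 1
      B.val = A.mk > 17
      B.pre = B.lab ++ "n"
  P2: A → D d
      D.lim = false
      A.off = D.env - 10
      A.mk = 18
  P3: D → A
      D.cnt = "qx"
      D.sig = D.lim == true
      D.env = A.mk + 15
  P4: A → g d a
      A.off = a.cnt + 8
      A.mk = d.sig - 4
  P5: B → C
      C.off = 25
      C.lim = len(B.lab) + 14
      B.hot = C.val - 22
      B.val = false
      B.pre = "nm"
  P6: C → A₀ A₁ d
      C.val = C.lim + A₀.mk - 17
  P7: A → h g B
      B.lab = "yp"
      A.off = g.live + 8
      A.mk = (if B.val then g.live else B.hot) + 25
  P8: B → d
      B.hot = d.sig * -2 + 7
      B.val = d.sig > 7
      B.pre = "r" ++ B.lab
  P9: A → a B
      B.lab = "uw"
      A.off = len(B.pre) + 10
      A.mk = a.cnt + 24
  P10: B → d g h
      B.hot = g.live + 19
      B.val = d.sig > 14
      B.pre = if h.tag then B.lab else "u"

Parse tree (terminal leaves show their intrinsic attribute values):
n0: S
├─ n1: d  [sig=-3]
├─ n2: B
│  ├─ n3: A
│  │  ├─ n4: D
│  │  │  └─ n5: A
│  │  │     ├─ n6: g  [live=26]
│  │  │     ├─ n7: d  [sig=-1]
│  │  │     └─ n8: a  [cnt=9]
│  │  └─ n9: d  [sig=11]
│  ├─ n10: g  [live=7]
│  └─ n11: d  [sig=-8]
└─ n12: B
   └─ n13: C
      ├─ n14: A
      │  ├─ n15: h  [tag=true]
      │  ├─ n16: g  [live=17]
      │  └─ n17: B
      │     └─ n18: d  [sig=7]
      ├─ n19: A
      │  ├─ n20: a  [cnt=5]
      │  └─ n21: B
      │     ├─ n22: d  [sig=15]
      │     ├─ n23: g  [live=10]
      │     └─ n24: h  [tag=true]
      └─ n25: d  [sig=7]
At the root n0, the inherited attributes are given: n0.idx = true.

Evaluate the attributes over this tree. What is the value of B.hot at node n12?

-5

1. n0.idx = true  [given at root]
2. n1.sig = -3  [terminal]
3. n2.lab = "kv"  ["kv"]
4. n4.lim = false  [false]
5. n6.live = 26  [terminal]
6. n7.sig = -1  [terminal]
7. n8.cnt = 9  [terminal]
8. n5.off = 17  [a.cnt + 8]
9. n5.mk = -5  [d.sig - 4]
10. n4.cnt = "qx"  ["qx"]
11. n4.sig = false  [D.lim == true]
12. n4.env = 10  [A.mk + 15]
13. n9.sig = 11  [terminal]
14. n3.off = 0  [D.env - 10]
15. n3.mk = 18  [18]
16. n10.live = 7  [terminal]
17. n11.sig = -8  [terminal]
18. n2.hot = 6  [g.live - 1]
19. n2.val = true  [A.mk > 17]
20. n2.pre = "kvn"  [B.lab ++ "n"]
21. n12.lab = "ny"  ["ny"]
22. n13.off = 25  [25]
23. n13.lim = 16  [len(B.lab) + 14]
24. n15.tag = true  [terminal]
25. n16.live = 17  [terminal]
26. n17.lab = "yp"  ["yp"]
27. n18.sig = 7  [terminal]
28. n17.hot = -7  [d.sig * -2 + 7]
29. n17.val = false  [d.sig > 7]
30. n17.pre = "ryp"  ["r" ++ B.lab]
31. n14.off = 25  [g.live + 8]
32. n14.mk = 18  [(if B.val then g.live else B.hot) + 25]
33. n20.cnt = 5  [terminal]
34. n21.lab = "uw"  ["uw"]
35. n22.sig = 15  [terminal]
36. n23.live = 10  [terminal]
37. n24.tag = true  [terminal]
38. n21.hot = 29  [g.live + 19]
39. n21.val = true  [d.sig > 14]
40. n21.pre = "uw"  [if h.tag then B.lab else "u"]
41. n19.off = 12  [len(B.pre) + 10]
42. n19.mk = 29  [a.cnt + 24]
43. n25.sig = 7  [terminal]
44. n13.val = 17  [C.lim + A₀.mk - 17]
45. n12.hot = -5  [C.val - 22]
46. n12.val = false  [false]
47. n12.pre = "nm"  ["nm"]
48. n0.fin = "kvnz"  [B₀.pre ++ "z"]
49. n0.depth = false  [B₁.val == true]
50. n0.tag = 20  [B₀.hot + d.sig + 17]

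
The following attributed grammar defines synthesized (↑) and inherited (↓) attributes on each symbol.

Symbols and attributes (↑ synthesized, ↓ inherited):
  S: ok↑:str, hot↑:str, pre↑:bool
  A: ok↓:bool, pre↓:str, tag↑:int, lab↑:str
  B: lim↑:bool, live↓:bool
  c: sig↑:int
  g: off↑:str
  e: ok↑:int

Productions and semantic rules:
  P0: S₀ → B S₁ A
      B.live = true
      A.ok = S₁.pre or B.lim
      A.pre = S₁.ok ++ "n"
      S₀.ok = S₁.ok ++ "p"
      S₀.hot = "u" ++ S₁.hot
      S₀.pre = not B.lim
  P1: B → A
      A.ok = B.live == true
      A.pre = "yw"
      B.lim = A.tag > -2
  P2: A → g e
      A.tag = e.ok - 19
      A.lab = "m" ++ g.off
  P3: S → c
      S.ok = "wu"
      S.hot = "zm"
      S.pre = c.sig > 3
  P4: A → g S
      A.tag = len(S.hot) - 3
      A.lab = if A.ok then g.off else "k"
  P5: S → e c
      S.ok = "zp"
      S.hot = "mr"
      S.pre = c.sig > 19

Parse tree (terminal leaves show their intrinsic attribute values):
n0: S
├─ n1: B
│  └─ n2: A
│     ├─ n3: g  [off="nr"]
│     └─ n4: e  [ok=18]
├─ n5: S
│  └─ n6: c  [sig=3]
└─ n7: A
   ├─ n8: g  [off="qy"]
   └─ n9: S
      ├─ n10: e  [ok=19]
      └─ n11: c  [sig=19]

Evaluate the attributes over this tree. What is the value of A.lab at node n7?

1. n1.live = true  [true]
2. n2.ok = true  [B.live == true]
3. n2.pre = "yw"  ["yw"]
4. n3.off = "nr"  [terminal]
5. n4.ok = 18  [terminal]
6. n2.tag = -1  [e.ok - 19]
7. n2.lab = "mnr"  ["m" ++ g.off]
8. n1.lim = true  [A.tag > -2]
9. n6.sig = 3  [terminal]
10. n5.ok = "wu"  ["wu"]
11. n5.hot = "zm"  ["zm"]
12. n5.pre = false  [c.sig > 3]
13. n7.ok = true  [S₁.pre or B.lim]
14. n7.pre = "wun"  [S₁.ok ++ "n"]
15. n8.off = "qy"  [terminal]
16. n10.ok = 19  [terminal]
17. n11.sig = 19  [terminal]
18. n9.ok = "zp"  ["zp"]
19. n9.hot = "mr"  ["mr"]
20. n9.pre = false  [c.sig > 19]
21. n7.tag = -1  [len(S.hot) - 3]
22. n7.lab = "qy"  [if A.ok then g.off else "k"]
23. n0.ok = "wup"  [S₁.ok ++ "p"]
24. n0.hot = "uzm"  ["u" ++ S₁.hot]
25. n0.pre = false  [not B.lim]

"qy"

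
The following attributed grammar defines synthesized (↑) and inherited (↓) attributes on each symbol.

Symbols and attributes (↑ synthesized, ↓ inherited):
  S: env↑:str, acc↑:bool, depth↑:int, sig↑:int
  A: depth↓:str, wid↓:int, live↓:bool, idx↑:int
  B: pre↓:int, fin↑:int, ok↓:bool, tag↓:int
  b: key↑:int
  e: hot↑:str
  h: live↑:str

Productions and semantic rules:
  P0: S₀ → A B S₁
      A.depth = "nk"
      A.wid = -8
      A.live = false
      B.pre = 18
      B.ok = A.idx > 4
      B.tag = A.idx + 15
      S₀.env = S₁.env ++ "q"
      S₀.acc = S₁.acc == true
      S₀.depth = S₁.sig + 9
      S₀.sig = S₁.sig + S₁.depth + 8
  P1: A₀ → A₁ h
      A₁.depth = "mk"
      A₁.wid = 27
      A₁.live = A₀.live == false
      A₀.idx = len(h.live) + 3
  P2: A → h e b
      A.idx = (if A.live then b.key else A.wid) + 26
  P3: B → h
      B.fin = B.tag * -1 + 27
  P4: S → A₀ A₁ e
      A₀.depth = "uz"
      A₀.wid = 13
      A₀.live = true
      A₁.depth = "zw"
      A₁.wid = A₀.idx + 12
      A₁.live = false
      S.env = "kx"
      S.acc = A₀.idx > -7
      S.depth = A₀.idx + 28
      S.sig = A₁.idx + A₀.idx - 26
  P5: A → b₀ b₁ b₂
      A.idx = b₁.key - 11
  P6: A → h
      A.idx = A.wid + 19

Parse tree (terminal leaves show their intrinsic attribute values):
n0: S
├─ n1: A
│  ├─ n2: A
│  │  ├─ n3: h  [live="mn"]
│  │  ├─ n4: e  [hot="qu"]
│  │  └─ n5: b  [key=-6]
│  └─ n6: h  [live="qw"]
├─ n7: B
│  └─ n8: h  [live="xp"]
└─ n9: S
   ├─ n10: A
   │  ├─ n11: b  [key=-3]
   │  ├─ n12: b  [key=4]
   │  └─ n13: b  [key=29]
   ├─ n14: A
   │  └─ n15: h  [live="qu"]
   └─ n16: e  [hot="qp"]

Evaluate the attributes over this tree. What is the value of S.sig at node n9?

-9

1. n1.depth = "nk"  ["nk"]
2. n1.wid = -8  [-8]
3. n1.live = false  [false]
4. n2.depth = "mk"  ["mk"]
5. n2.wid = 27  [27]
6. n2.live = true  [A₀.live == false]
7. n3.live = "mn"  [terminal]
8. n4.hot = "qu"  [terminal]
9. n5.key = -6  [terminal]
10. n2.idx = 20  [(if A.live then b.key else A.wid) + 26]
11. n6.live = "qw"  [terminal]
12. n1.idx = 5  [len(h.live) + 3]
13. n7.pre = 18  [18]
14. n7.ok = true  [A.idx > 4]
15. n7.tag = 20  [A.idx + 15]
16. n8.live = "xp"  [terminal]
17. n7.fin = 7  [B.tag * -1 + 27]
18. n10.depth = "uz"  ["uz"]
19. n10.wid = 13  [13]
20. n10.live = true  [true]
21. n11.key = -3  [terminal]
22. n12.key = 4  [terminal]
23. n13.key = 29  [terminal]
24. n10.idx = -7  [b₁.key - 11]
25. n14.depth = "zw"  ["zw"]
26. n14.wid = 5  [A₀.idx + 12]
27. n14.live = false  [false]
28. n15.live = "qu"  [terminal]
29. n14.idx = 24  [A.wid + 19]
30. n16.hot = "qp"  [terminal]
31. n9.env = "kx"  ["kx"]
32. n9.acc = false  [A₀.idx > -7]
33. n9.depth = 21  [A₀.idx + 28]
34. n9.sig = -9  [A₁.idx + A₀.idx - 26]
35. n0.env = "kxq"  [S₁.env ++ "q"]
36. n0.acc = false  [S₁.acc == true]
37. n0.depth = 0  [S₁.sig + 9]
38. n0.sig = 20  [S₁.sig + S₁.depth + 8]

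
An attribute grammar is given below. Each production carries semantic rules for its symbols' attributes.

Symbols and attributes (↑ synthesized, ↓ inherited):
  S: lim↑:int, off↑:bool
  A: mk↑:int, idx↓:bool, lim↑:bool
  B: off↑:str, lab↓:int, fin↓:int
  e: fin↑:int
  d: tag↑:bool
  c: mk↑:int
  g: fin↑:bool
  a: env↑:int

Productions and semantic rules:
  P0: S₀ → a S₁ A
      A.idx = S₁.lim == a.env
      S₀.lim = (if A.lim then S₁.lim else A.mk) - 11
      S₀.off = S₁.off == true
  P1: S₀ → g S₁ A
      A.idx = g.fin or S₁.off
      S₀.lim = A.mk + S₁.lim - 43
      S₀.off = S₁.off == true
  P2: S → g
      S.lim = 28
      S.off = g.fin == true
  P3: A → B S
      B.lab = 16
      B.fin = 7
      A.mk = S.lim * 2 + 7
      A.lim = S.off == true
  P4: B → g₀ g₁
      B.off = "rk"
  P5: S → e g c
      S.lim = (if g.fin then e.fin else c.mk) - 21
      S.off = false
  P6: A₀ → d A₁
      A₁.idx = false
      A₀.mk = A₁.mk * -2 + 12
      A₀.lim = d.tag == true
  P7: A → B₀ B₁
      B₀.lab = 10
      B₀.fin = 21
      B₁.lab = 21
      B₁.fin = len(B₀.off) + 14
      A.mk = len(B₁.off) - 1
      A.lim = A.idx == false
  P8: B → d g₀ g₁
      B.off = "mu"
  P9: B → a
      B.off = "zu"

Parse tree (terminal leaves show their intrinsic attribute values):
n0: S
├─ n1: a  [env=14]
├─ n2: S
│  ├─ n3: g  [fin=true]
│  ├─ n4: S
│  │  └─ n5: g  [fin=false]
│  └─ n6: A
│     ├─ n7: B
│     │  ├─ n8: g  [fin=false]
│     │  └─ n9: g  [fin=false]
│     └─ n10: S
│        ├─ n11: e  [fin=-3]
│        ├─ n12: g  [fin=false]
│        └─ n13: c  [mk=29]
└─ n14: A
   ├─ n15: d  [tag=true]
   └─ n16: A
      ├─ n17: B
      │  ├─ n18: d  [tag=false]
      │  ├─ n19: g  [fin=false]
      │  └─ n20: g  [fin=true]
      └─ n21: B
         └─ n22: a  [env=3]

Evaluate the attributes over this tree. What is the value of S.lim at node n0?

1. n1.env = 14  [terminal]
2. n3.fin = true  [terminal]
3. n5.fin = false  [terminal]
4. n4.lim = 28  [28]
5. n4.off = false  [g.fin == true]
6. n6.idx = true  [g.fin or S₁.off]
7. n7.lab = 16  [16]
8. n7.fin = 7  [7]
9. n8.fin = false  [terminal]
10. n9.fin = false  [terminal]
11. n7.off = "rk"  ["rk"]
12. n11.fin = -3  [terminal]
13. n12.fin = false  [terminal]
14. n13.mk = 29  [terminal]
15. n10.lim = 8  [(if g.fin then e.fin else c.mk) - 21]
16. n10.off = false  [false]
17. n6.mk = 23  [S.lim * 2 + 7]
18. n6.lim = false  [S.off == true]
19. n2.lim = 8  [A.mk + S₁.lim - 43]
20. n2.off = false  [S₁.off == true]
21. n14.idx = false  [S₁.lim == a.env]
22. n15.tag = true  [terminal]
23. n16.idx = false  [false]
24. n17.lab = 10  [10]
25. n17.fin = 21  [21]
26. n18.tag = false  [terminal]
27. n19.fin = false  [terminal]
28. n20.fin = true  [terminal]
29. n17.off = "mu"  ["mu"]
30. n21.lab = 21  [21]
31. n21.fin = 16  [len(B₀.off) + 14]
32. n22.env = 3  [terminal]
33. n21.off = "zu"  ["zu"]
34. n16.mk = 1  [len(B₁.off) - 1]
35. n16.lim = true  [A.idx == false]
36. n14.mk = 10  [A₁.mk * -2 + 12]
37. n14.lim = true  [d.tag == true]
38. n0.lim = -3  [(if A.lim then S₁.lim else A.mk) - 11]
39. n0.off = false  [S₁.off == true]

-3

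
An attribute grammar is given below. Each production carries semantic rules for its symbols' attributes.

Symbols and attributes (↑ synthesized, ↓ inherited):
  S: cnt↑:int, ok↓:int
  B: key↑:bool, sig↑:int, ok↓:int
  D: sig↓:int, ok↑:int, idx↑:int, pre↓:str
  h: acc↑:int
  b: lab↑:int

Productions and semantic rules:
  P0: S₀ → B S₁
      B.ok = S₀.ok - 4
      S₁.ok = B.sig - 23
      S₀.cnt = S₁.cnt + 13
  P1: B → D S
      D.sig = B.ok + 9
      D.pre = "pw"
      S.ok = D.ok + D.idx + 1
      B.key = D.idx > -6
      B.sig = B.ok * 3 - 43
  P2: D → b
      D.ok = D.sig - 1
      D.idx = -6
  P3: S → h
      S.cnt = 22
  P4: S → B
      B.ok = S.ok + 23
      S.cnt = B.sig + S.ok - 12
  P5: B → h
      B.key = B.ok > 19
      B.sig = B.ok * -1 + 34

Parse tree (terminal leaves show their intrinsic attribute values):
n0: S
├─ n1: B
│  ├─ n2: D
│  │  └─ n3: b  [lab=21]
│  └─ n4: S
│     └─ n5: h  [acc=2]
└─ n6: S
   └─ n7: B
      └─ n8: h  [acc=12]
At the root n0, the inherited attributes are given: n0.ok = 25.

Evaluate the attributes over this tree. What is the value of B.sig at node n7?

14

1. n0.ok = 25  [given at root]
2. n1.ok = 21  [S₀.ok - 4]
3. n2.sig = 30  [B.ok + 9]
4. n2.pre = "pw"  ["pw"]
5. n3.lab = 21  [terminal]
6. n2.ok = 29  [D.sig - 1]
7. n2.idx = -6  [-6]
8. n4.ok = 24  [D.ok + D.idx + 1]
9. n5.acc = 2  [terminal]
10. n4.cnt = 22  [22]
11. n1.key = false  [D.idx > -6]
12. n1.sig = 20  [B.ok * 3 - 43]
13. n6.ok = -3  [B.sig - 23]
14. n7.ok = 20  [S.ok + 23]
15. n8.acc = 12  [terminal]
16. n7.key = true  [B.ok > 19]
17. n7.sig = 14  [B.ok * -1 + 34]
18. n6.cnt = -1  [B.sig + S.ok - 12]
19. n0.cnt = 12  [S₁.cnt + 13]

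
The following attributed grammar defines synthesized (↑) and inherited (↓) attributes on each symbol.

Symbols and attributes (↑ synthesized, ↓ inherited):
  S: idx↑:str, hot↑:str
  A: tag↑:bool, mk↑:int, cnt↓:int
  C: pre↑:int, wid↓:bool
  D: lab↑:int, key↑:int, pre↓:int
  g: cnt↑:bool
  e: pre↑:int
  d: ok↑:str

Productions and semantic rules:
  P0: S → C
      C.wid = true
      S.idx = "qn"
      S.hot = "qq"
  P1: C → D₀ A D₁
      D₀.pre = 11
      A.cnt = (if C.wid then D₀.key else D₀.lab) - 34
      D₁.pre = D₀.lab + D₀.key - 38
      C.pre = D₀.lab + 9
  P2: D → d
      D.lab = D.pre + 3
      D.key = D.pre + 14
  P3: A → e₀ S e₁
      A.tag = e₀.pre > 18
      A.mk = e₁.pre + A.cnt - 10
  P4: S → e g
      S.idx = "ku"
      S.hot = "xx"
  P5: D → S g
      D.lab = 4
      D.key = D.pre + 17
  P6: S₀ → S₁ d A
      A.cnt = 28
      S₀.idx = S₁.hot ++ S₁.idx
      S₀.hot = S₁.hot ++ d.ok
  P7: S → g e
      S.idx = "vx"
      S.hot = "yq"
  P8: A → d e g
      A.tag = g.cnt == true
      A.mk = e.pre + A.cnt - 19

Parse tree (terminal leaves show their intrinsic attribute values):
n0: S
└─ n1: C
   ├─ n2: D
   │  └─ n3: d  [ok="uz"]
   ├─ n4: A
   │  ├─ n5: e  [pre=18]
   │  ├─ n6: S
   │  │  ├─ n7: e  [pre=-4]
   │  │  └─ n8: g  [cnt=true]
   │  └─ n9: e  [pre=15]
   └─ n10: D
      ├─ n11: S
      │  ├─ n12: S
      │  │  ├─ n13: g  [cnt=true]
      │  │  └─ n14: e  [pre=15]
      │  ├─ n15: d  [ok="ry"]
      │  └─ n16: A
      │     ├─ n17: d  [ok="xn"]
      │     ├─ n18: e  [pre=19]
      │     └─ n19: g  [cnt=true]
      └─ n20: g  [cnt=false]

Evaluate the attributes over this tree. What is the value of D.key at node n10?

18

1. n1.wid = true  [true]
2. n2.pre = 11  [11]
3. n3.ok = "uz"  [terminal]
4. n2.lab = 14  [D.pre + 3]
5. n2.key = 25  [D.pre + 14]
6. n4.cnt = -9  [(if C.wid then D₀.key else D₀.lab) - 34]
7. n5.pre = 18  [terminal]
8. n7.pre = -4  [terminal]
9. n8.cnt = true  [terminal]
10. n6.idx = "ku"  ["ku"]
11. n6.hot = "xx"  ["xx"]
12. n9.pre = 15  [terminal]
13. n4.tag = false  [e₀.pre > 18]
14. n4.mk = -4  [e₁.pre + A.cnt - 10]
15. n10.pre = 1  [D₀.lab + D₀.key - 38]
16. n13.cnt = true  [terminal]
17. n14.pre = 15  [terminal]
18. n12.idx = "vx"  ["vx"]
19. n12.hot = "yq"  ["yq"]
20. n15.ok = "ry"  [terminal]
21. n16.cnt = 28  [28]
22. n17.ok = "xn"  [terminal]
23. n18.pre = 19  [terminal]
24. n19.cnt = true  [terminal]
25. n16.tag = true  [g.cnt == true]
26. n16.mk = 28  [e.pre + A.cnt - 19]
27. n11.idx = "yqvx"  [S₁.hot ++ S₁.idx]
28. n11.hot = "yqry"  [S₁.hot ++ d.ok]
29. n20.cnt = false  [terminal]
30. n10.lab = 4  [4]
31. n10.key = 18  [D.pre + 17]
32. n1.pre = 23  [D₀.lab + 9]
33. n0.idx = "qn"  ["qn"]
34. n0.hot = "qq"  ["qq"]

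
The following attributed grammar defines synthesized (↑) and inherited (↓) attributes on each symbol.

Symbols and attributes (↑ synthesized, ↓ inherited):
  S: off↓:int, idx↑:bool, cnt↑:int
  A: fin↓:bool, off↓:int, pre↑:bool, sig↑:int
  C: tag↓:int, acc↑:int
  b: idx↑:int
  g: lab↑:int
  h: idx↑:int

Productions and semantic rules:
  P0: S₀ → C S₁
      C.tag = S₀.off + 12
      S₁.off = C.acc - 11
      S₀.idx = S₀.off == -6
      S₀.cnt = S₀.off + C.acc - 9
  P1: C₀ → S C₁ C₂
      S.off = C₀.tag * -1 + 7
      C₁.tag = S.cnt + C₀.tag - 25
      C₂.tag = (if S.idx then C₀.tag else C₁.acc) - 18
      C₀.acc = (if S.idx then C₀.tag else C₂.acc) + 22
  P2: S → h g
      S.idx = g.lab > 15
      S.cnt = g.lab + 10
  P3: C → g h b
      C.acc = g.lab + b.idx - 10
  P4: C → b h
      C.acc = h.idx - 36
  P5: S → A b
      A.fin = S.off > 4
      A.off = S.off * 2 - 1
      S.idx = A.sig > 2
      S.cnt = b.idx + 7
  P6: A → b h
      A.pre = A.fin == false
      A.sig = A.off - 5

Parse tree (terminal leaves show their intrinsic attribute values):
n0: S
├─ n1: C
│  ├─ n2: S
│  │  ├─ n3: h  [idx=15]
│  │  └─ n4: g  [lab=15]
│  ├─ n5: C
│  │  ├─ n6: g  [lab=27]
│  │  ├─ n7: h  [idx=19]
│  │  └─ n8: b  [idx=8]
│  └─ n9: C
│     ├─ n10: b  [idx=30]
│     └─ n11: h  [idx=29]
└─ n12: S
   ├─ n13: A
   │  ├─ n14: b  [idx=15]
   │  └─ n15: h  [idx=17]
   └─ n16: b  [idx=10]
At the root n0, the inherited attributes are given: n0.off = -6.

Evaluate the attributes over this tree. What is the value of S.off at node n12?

4

1. n0.off = -6  [given at root]
2. n1.tag = 6  [S₀.off + 12]
3. n2.off = 1  [C₀.tag * -1 + 7]
4. n3.idx = 15  [terminal]
5. n4.lab = 15  [terminal]
6. n2.idx = false  [g.lab > 15]
7. n2.cnt = 25  [g.lab + 10]
8. n5.tag = 6  [S.cnt + C₀.tag - 25]
9. n6.lab = 27  [terminal]
10. n7.idx = 19  [terminal]
11. n8.idx = 8  [terminal]
12. n5.acc = 25  [g.lab + b.idx - 10]
13. n9.tag = 7  [(if S.idx then C₀.tag else C₁.acc) - 18]
14. n10.idx = 30  [terminal]
15. n11.idx = 29  [terminal]
16. n9.acc = -7  [h.idx - 36]
17. n1.acc = 15  [(if S.idx then C₀.tag else C₂.acc) + 22]
18. n12.off = 4  [C.acc - 11]
19. n13.fin = false  [S.off > 4]
20. n13.off = 7  [S.off * 2 - 1]
21. n14.idx = 15  [terminal]
22. n15.idx = 17  [terminal]
23. n13.pre = true  [A.fin == false]
24. n13.sig = 2  [A.off - 5]
25. n16.idx = 10  [terminal]
26. n12.idx = false  [A.sig > 2]
27. n12.cnt = 17  [b.idx + 7]
28. n0.idx = true  [S₀.off == -6]
29. n0.cnt = 0  [S₀.off + C.acc - 9]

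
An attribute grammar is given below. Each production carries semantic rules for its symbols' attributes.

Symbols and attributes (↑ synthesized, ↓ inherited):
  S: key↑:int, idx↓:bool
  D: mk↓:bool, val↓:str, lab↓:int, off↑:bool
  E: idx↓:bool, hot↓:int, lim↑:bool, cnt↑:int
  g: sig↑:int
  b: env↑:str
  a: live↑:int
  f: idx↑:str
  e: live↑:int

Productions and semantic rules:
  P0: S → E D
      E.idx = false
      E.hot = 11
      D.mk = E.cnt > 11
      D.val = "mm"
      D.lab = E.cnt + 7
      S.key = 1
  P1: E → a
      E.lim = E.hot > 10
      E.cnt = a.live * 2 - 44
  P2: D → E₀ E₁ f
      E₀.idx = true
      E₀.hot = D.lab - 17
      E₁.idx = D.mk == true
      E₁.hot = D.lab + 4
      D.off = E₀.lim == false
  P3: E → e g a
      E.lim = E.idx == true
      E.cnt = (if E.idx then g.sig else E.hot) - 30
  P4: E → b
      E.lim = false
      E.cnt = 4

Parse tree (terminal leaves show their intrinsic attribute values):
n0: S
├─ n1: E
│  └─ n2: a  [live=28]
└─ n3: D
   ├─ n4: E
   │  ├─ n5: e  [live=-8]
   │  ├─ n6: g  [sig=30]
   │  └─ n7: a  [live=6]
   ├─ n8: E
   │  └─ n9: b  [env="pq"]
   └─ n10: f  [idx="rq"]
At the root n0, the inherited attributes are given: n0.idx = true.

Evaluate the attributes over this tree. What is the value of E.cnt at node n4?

0

1. n0.idx = true  [given at root]
2. n1.idx = false  [false]
3. n1.hot = 11  [11]
4. n2.live = 28  [terminal]
5. n1.lim = true  [E.hot > 10]
6. n1.cnt = 12  [a.live * 2 - 44]
7. n3.mk = true  [E.cnt > 11]
8. n3.val = "mm"  ["mm"]
9. n3.lab = 19  [E.cnt + 7]
10. n4.idx = true  [true]
11. n4.hot = 2  [D.lab - 17]
12. n5.live = -8  [terminal]
13. n6.sig = 30  [terminal]
14. n7.live = 6  [terminal]
15. n4.lim = true  [E.idx == true]
16. n4.cnt = 0  [(if E.idx then g.sig else E.hot) - 30]
17. n8.idx = true  [D.mk == true]
18. n8.hot = 23  [D.lab + 4]
19. n9.env = "pq"  [terminal]
20. n8.lim = false  [false]
21. n8.cnt = 4  [4]
22. n10.idx = "rq"  [terminal]
23. n3.off = false  [E₀.lim == false]
24. n0.key = 1  [1]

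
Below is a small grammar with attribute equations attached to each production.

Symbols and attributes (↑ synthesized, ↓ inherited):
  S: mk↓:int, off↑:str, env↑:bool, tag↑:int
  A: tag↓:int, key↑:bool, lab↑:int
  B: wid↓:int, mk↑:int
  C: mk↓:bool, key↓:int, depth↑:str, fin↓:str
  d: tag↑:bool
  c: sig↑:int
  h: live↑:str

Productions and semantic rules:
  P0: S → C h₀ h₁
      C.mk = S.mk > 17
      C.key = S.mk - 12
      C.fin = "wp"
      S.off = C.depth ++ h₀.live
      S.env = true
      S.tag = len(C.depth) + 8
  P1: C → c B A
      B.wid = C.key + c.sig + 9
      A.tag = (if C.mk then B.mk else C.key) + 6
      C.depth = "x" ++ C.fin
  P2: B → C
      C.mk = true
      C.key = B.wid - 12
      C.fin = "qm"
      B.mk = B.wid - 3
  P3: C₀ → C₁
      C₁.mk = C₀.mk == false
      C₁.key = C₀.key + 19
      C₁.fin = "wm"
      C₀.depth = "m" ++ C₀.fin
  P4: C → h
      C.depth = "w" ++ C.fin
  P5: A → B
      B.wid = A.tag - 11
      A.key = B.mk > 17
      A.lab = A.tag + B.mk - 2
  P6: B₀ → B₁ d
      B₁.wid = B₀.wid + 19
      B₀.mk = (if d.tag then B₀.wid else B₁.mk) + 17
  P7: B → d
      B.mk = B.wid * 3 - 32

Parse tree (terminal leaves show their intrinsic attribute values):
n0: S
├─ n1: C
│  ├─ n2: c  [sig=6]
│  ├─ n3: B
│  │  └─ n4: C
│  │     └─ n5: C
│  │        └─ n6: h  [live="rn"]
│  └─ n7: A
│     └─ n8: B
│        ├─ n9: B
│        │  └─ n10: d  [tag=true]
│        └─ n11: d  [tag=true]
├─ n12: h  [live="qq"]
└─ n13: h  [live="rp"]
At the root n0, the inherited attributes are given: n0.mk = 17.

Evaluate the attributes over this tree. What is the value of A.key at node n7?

1. n0.mk = 17  [given at root]
2. n1.mk = false  [S.mk > 17]
3. n1.key = 5  [S.mk - 12]
4. n1.fin = "wp"  ["wp"]
5. n2.sig = 6  [terminal]
6. n3.wid = 20  [C.key + c.sig + 9]
7. n4.mk = true  [true]
8. n4.key = 8  [B.wid - 12]
9. n4.fin = "qm"  ["qm"]
10. n5.mk = false  [C₀.mk == false]
11. n5.key = 27  [C₀.key + 19]
12. n5.fin = "wm"  ["wm"]
13. n6.live = "rn"  [terminal]
14. n5.depth = "wwm"  ["w" ++ C.fin]
15. n4.depth = "mqm"  ["m" ++ C₀.fin]
16. n3.mk = 17  [B.wid - 3]
17. n7.tag = 11  [(if C.mk then B.mk else C.key) + 6]
18. n8.wid = 0  [A.tag - 11]
19. n9.wid = 19  [B₀.wid + 19]
20. n10.tag = true  [terminal]
21. n9.mk = 25  [B.wid * 3 - 32]
22. n11.tag = true  [terminal]
23. n8.mk = 17  [(if d.tag then B₀.wid else B₁.mk) + 17]
24. n7.key = false  [B.mk > 17]
25. n7.lab = 26  [A.tag + B.mk - 2]
26. n1.depth = "xwp"  ["x" ++ C.fin]
27. n12.live = "qq"  [terminal]
28. n13.live = "rp"  [terminal]
29. n0.off = "xwpqq"  [C.depth ++ h₀.live]
30. n0.env = true  [true]
31. n0.tag = 11  [len(C.depth) + 8]

false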